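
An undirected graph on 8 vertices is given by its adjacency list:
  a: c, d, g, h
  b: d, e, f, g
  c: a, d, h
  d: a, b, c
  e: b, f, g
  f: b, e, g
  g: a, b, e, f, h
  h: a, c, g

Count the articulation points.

Removing g, for instance, still leaves 1 component. No single vertex removal increases the component count — the graph has no articulation points.

0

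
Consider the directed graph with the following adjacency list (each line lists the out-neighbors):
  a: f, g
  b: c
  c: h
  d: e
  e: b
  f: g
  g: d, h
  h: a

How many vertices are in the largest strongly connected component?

{a, b, c, d, e, f, g, h} are all mutually reachable — one SCC of size 8.
The largest has 8 vertices.

8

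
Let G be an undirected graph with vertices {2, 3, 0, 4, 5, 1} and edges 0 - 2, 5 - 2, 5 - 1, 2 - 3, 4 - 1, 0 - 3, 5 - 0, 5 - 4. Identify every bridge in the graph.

none

The edges on the cycle 5-4-1-5 are not bridges since each lies on that cycle.
Every edge lies on some cycle, so there are no bridges.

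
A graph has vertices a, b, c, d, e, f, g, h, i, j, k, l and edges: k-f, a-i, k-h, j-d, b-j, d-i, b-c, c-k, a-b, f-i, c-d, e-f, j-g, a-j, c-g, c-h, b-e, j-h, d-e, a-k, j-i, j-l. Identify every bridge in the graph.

The edges on the cycle a-b-j-d-e-f-k-a are not bridges since each lies on that cycle.
But removing l-j disconnects l from j — this is a bridge.

j-l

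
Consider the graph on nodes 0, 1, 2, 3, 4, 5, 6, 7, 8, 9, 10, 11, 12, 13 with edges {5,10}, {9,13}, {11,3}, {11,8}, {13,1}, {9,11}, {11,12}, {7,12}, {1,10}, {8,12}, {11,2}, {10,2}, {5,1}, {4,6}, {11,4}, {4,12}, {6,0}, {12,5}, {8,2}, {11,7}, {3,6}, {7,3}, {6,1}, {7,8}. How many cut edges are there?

1

The edges on the cycle 11-7-3-6-4-11 are not bridges since each lies on that cycle.
But removing 6-0 disconnects 6 from 0 — this is a bridge.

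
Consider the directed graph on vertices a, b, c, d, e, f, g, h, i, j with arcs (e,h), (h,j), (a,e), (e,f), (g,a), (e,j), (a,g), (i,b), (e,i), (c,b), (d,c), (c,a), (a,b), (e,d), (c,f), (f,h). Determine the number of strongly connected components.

{a, c, d, e, g} are all mutually reachable — one SCC of size 5.
{f} is an SCC by itself.
{j} is an SCC by itself.
{b} is an SCC by itself.
{i} is an SCC by itself.
(and 1 more singleton SCC)
That gives 6 strongly connected components.

6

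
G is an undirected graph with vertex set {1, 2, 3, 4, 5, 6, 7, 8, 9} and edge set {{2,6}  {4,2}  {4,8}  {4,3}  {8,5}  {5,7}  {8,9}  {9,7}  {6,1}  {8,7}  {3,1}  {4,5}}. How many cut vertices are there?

1

Removing 4 increases the component count from 1 to 2, so 4 is a cut vertex.
By contrast removing 5 leaves 1 component; it is not a cut vertex. No other vertex is a cut vertex either.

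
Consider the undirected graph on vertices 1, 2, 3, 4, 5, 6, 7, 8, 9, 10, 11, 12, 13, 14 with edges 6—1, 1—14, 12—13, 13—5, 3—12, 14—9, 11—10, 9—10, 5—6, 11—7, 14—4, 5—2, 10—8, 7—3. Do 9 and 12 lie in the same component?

Yes

From 9 we can reach 1, 2, 3, 4, 5, 6, 7, 8, 9, 10, 11, 12, 13, 14, which includes 12.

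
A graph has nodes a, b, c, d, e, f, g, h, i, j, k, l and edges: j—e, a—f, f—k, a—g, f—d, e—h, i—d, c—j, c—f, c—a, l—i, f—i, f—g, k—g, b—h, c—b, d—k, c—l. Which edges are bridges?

none

The edges on the cycle c-j-e-h-b-c are not bridges since each lies on that cycle.
Every edge lies on some cycle, so there are no bridges.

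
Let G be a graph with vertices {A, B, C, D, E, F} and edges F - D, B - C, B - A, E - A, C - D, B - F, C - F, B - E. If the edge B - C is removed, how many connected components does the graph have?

B and C are still connected via B-F-C, so the component count stays at 1.

1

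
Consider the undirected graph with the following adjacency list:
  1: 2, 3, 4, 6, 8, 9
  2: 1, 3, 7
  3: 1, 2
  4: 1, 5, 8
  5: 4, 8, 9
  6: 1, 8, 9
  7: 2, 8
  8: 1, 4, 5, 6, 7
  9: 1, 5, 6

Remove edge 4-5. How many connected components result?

1

4 and 5 are still connected via 4-8-5, so the component count stays at 1.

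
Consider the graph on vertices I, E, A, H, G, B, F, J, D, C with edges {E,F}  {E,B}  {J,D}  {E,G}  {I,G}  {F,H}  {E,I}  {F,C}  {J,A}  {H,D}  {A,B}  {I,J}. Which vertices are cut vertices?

F

Removing F increases the component count from 1 to 2, so F is a cut vertex.
By contrast removing J leaves 1 component; it is not a cut vertex. No other vertex is a cut vertex either.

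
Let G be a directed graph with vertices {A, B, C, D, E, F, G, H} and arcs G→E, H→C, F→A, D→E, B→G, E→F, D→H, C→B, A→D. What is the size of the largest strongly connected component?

{A, B, C, D, E, F, G, H} are all mutually reachable — one SCC of size 8.
The largest has 8 vertices.

8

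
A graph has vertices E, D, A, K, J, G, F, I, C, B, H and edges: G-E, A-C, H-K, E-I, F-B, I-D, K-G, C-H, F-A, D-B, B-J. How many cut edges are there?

1

The edges on the cycle F-A-C-H-K-G-E-I-D-B-F are not bridges since each lies on that cycle.
But removing B-J disconnects B from J — this is a bridge.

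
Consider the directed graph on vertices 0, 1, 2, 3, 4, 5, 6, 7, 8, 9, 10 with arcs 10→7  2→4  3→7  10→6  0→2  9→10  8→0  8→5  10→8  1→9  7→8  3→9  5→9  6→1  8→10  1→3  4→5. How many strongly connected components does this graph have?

{0, 1, 2, 3, 4, 5, 6, 7, 8, 9, 10} are all mutually reachable — one SCC of size 11.
That gives 1 strongly connected component.

1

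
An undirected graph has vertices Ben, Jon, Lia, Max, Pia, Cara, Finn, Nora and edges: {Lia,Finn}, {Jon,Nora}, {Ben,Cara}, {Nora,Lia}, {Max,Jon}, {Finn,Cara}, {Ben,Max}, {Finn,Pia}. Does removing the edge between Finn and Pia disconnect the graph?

Yes

Removing Finn–Pia leaves no path between Finn and Pia: the component count goes from 1 to 2. So it is a bridge.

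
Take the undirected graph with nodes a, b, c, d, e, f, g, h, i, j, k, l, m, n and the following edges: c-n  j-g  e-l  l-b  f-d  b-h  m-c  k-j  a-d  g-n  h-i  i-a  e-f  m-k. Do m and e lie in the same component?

No

The component containing m is {c, g, j, k, m, n}, and e is not in it.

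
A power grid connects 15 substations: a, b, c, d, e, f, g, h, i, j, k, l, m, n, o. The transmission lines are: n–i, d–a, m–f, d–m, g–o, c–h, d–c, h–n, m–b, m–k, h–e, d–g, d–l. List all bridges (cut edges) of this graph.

removing d–c disconnects d from c; removing d–a disconnects d from a; removing h–n disconnects h from n; removing d–l disconnects d from l — these are bridges.
In total 13 edges are bridges.

a-d, b-m, c-d, c-h, d-g, d-l, d-m, e-h, f-m, g-o, h-n, i-n, k-m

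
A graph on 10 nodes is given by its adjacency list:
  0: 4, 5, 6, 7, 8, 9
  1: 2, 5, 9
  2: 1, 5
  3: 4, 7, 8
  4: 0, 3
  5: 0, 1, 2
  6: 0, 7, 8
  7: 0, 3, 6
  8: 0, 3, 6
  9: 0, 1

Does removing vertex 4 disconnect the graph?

No

Deleting 4 leaves 1 component (was 1) (its neighbors 0, 3 remain connected to each other), so 4 is not a cut vertex.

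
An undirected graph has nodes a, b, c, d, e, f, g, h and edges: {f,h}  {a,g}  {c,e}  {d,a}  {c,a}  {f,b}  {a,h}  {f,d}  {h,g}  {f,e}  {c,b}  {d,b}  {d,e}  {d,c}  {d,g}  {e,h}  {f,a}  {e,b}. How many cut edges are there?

The edges on the cycle d-c-a-g-d are not bridges since each lies on that cycle.
Every edge lies on some cycle, so there are no bridges.

0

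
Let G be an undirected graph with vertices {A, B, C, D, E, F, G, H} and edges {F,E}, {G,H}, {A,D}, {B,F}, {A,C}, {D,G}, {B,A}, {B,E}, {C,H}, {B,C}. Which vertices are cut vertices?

Removing B increases the component count from 1 to 2, so B is a cut vertex.
By contrast removing H leaves 1 component; it is not a cut vertex. No other vertex is a cut vertex either.

B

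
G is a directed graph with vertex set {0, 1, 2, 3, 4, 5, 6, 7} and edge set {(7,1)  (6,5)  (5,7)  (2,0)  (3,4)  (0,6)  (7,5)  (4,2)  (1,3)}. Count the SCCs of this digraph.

{0, 1, 2, 3, 4, 5, 6, 7} are all mutually reachable — one SCC of size 8.
That gives 1 strongly connected component.

1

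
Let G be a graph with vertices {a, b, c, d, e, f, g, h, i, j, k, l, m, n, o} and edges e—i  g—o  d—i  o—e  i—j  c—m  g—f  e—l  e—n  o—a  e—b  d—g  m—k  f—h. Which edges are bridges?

a-o, b-e, c-m, e-l, e-n, f-g, f-h, i-j, k-m

The edges on the cycle d-g-o-e-i-d are not bridges since each lies on that cycle.
But removing a—o disconnects a from o; removing i—j disconnects i from j; removing e—l disconnects e from l; removing m—k disconnects m from k — these are bridges.
In total 9 edges are bridges.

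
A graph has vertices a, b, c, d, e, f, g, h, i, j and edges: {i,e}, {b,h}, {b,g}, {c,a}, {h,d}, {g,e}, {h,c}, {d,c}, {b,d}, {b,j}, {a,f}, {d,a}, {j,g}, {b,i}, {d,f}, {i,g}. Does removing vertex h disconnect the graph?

No

Deleting h leaves 1 component (was 1) (its neighbors b, c, d remain connected to each other), so h is not a cut vertex.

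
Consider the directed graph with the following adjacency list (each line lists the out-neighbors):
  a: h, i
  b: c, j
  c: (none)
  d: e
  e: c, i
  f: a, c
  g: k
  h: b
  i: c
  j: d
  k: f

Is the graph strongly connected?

No

There is no directed path from f to k, so the graph is not strongly connected.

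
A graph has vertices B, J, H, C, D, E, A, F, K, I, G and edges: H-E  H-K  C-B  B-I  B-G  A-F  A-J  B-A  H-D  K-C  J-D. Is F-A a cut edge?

Yes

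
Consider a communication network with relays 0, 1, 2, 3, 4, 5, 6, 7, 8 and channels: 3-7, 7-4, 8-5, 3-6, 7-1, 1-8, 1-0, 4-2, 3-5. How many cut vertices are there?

4

Removing 1 increases the component count from 1 to 2, so 1 is a cut vertex.
Removing 3 increases the component count from 1 to 2, so 3 is a cut vertex.
Removing 4 increases the component count from 1 to 2, so 4 is a cut vertex.
Likewise 7 is a cut vertex.
By contrast removing 6 leaves 1 component; it is not a cut vertex. No other vertex is a cut vertex either.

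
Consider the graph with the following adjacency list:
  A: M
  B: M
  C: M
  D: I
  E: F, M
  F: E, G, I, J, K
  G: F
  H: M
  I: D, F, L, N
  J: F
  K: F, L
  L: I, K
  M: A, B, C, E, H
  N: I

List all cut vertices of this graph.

Removing E increases the component count from 1 to 2, so E is a cut vertex.
Removing F increases the component count from 1 to 4, so F is a cut vertex.
Removing I increases the component count from 1 to 3, so I is a cut vertex.
Likewise M is a cut vertex.
By contrast removing H leaves 1 component; it is not a cut vertex. No other vertex is a cut vertex either.

E, F, I, M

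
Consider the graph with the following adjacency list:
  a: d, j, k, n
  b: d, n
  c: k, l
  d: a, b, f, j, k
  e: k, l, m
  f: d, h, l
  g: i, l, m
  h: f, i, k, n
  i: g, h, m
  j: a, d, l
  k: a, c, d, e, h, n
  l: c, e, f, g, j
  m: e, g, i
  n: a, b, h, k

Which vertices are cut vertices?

Removing n, for instance, still leaves 1 component. No single vertex removal increases the component count — the graph has no articulation points.

none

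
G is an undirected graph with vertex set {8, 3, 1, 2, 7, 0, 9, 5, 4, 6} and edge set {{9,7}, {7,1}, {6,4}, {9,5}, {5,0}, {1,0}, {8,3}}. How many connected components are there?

4

2 is isolated — a component by itself.
Starting from 4 we can reach 4, 6. That is one component of size 2.
Starting from 3 we can reach 3, 8. That is one component of size 2.
Starting from 0 we can reach 0, 1, 5, 7, 9. That is one component of size 5.
Total: 4 components.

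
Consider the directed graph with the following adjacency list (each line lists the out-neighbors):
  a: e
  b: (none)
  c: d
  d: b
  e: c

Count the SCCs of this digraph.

5

{c} is an SCC by itself.
{d} is an SCC by itself.
{e} is an SCC by itself.
{b} is an SCC by itself.
{a} is an SCC by itself.
That gives 5 strongly connected components.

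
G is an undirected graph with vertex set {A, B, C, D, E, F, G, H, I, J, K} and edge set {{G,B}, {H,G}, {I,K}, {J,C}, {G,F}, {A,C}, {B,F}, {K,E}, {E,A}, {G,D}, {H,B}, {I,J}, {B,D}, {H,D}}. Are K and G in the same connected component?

No

The component containing K is {A, C, E, I, J, K}, and G is not in it.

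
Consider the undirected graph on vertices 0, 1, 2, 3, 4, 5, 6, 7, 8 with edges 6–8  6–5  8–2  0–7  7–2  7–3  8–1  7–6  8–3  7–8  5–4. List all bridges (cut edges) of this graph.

The edges on the cycle 7-6-8-3-7 are not bridges since each lies on that cycle.
But removing 8–1 disconnects 8 from 1; removing 4–5 disconnects 4 from 5; removing 6–5 disconnects 6 from 5; removing 7–0 disconnects 7 from 0 — these are bridges.

0-7, 1-8, 4-5, 5-6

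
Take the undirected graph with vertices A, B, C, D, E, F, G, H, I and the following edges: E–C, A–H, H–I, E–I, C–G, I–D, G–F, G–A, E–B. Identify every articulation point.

Removing E increases the component count from 1 to 2, so E is a cut vertex.
Removing G increases the component count from 1 to 2, so G is a cut vertex.
Removing I increases the component count from 1 to 2, so I is a cut vertex.
By contrast removing H leaves 1 component; it is not a cut vertex. No other vertex is a cut vertex either.

E, G, I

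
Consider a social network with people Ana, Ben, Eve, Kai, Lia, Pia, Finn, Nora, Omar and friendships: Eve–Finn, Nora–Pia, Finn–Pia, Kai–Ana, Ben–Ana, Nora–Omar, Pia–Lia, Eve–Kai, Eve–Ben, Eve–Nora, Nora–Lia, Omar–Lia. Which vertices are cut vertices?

Eve

Removing Eve increases the component count from 1 to 2, so Eve is a cut vertex.
By contrast removing Nora leaves 1 component; it is not a cut vertex. No other vertex is a cut vertex either.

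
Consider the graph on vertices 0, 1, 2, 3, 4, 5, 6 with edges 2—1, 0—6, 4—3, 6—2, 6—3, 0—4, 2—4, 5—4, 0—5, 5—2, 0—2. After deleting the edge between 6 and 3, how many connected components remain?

1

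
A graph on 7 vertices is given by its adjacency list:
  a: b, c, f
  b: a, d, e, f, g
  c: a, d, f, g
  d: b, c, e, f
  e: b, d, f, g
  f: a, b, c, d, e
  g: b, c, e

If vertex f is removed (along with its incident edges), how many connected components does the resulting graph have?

With f gone, the remaining components are: {a, b, c, d, e, g}.
That is 1 component.

1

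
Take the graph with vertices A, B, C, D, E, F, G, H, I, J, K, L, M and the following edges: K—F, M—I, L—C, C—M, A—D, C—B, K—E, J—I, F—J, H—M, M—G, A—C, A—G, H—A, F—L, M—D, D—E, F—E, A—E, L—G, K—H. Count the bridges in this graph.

The edges on the cycle K-H-A-G-M-C-L-F-K are not bridges since each lies on that cycle.
But removing C—B disconnects C from B — this is a bridge.

1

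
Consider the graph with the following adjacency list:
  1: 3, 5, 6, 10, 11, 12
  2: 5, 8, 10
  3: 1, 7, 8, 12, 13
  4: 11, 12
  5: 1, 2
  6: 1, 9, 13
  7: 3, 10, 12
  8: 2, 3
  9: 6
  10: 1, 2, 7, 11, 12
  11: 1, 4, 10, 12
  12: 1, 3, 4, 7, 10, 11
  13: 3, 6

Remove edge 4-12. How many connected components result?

1

4 and 12 are still connected via 4-11-12, so the component count stays at 1.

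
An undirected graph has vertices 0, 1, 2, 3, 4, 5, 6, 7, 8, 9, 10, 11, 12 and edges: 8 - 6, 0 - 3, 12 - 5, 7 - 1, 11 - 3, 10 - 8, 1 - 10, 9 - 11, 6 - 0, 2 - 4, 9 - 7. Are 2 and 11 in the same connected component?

The component containing 2 is {2, 4}, and 11 is not in it.

No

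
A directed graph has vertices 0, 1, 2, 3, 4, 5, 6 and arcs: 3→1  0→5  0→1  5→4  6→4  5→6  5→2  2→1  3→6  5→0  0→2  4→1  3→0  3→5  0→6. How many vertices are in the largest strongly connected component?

{0, 5} are all mutually reachable — one SCC of size 2.
{1} is an SCC by itself.
{3} is an SCC by itself.
{4} is an SCC by itself.
{6} is an SCC by itself.
(and 1 more singleton SCC)
The largest has 2 vertices.

2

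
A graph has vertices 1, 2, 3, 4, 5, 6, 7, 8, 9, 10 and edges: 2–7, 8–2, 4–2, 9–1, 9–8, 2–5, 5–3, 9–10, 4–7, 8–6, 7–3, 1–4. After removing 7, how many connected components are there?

With 7 gone, the remaining components are: {1, 2, 3, 4, 5, 6, 8, 9, 10}.
That is 1 component.

1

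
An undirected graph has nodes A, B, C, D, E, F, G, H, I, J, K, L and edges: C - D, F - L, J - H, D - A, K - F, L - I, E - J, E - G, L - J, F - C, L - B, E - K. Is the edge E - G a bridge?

Yes

Removing E - G leaves no path between E and G: the component count goes from 1 to 2. So it is a bridge.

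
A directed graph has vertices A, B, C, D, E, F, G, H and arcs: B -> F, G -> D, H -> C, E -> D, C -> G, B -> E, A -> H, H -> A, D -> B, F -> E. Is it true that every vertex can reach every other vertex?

No

There is no directed path from G to A, so the graph is not strongly connected.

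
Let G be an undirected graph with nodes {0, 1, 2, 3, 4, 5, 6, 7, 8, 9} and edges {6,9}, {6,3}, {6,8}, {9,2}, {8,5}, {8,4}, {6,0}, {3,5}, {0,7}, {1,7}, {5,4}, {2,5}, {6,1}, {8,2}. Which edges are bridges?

none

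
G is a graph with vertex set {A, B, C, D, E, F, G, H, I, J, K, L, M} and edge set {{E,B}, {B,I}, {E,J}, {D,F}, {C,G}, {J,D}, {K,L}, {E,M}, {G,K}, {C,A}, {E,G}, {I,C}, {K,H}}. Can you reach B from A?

From A we can reach A, B, C, D, E, F, G, H, I, J, K, L, M, which includes B.

Yes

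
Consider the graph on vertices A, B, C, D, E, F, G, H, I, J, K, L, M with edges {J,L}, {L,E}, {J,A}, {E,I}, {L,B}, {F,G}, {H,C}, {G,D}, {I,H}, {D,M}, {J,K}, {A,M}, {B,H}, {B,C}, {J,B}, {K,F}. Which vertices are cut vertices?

Removing J increases the component count from 1 to 2, so J is a cut vertex.
By contrast removing H leaves 1 component; it is not a cut vertex. No other vertex is a cut vertex either.

J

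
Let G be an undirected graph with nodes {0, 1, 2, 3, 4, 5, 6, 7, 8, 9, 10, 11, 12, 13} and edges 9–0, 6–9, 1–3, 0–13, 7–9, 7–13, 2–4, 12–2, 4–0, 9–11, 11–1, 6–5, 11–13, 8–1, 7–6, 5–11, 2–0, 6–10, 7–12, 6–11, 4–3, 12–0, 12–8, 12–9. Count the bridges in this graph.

1

The edges on the cycle 12-8-1-3-4-2-12 are not bridges since each lies on that cycle.
But removing 10–6 disconnects 10 from 6 — this is a bridge.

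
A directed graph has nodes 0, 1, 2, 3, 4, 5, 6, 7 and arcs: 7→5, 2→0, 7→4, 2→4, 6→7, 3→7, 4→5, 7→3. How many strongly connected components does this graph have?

7

{3, 7} are all mutually reachable — one SCC of size 2.
{5} is an SCC by itself.
{1} is an SCC by itself.
{4} is an SCC by itself.
{6} is an SCC by itself.
(and 2 more singleton SCCs)
That gives 7 strongly connected components.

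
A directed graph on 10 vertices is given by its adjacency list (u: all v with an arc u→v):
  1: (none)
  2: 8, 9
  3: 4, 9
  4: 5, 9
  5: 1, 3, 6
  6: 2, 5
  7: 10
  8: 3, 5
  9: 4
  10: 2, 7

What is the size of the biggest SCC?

7

{2, 3, 4, 5, 6, 8, 9} are all mutually reachable — one SCC of size 7.
{7, 10} are all mutually reachable — one SCC of size 2.
{1} is an SCC by itself.
The largest has 7 vertices.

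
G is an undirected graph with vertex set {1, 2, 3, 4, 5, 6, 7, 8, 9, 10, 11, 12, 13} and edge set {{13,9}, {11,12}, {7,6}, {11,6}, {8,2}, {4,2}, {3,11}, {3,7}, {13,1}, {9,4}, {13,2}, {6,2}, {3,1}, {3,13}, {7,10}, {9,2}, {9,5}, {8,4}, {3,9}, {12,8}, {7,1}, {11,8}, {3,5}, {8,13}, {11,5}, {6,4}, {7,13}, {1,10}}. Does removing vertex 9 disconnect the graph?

Deleting 9 leaves 1 component (was 1) (its neighbors 2, 3, 4, 5, 13 remain connected to each other), so 9 is not a cut vertex.

No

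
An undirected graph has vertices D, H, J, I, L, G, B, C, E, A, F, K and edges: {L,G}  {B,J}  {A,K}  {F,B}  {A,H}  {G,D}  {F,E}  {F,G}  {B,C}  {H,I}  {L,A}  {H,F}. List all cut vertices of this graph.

Removing A increases the component count from 1 to 2, so A is a cut vertex.
Removing B increases the component count from 1 to 3, so B is a cut vertex.
Removing F increases the component count from 1 to 3, so F is a cut vertex.
Likewise G, H are cut vertices.
By contrast removing J leaves 1 component; it is not a cut vertex. No other vertex is a cut vertex either.

A, B, F, G, H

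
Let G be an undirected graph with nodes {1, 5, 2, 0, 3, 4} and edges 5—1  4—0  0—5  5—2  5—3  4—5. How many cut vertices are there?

Removing 5 increases the component count from 1 to 4, so 5 is a cut vertex.
By contrast removing 4 leaves 1 component; it is not a cut vertex. No other vertex is a cut vertex either.

1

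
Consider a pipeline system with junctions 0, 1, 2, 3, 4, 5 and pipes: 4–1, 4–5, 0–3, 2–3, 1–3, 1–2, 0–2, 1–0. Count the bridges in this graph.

The edges on the cycle 1-0-2-3-1 are not bridges since each lies on that cycle.
But removing 4–1 disconnects 4 from 1; removing 4–5 disconnects 4 from 5 — these are bridges.
That makes 2 bridges.

2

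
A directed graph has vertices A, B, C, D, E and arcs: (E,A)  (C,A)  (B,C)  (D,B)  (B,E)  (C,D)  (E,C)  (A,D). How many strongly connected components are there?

1

{A, B, C, D, E} are all mutually reachable — one SCC of size 5.
That gives 1 strongly connected component.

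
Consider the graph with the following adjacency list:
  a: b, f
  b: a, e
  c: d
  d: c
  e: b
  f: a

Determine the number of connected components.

Starting from c we can reach c, d. That is one component of size 2.
Starting from a we can reach a, b, e, f. That is one component of size 4.
Total: 2 components.

2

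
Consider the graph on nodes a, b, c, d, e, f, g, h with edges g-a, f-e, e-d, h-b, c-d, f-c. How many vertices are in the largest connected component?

Starting from a we can reach a, g. That is one component of size 2.
Starting from b we can reach b, h. That is one component of size 2.
Starting from c we can reach c, d, e, f. That is one component of size 4.
The largest has 4 vertices.

4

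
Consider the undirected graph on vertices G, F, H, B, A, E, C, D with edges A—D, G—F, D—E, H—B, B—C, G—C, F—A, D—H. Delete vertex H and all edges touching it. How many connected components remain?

1

With H gone, the remaining components are: {A, B, C, D, E, F, G}.
That is 1 component.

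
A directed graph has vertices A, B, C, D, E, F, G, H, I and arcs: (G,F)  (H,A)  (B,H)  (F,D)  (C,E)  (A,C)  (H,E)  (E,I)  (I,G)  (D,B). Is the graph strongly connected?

From E we can reach every vertex (A, B, C, D, E, F, G, H, I), and every vertex can reach E (A, B, C, D, E, F, G, H, I). So the whole graph is one strongly connected component.

Yes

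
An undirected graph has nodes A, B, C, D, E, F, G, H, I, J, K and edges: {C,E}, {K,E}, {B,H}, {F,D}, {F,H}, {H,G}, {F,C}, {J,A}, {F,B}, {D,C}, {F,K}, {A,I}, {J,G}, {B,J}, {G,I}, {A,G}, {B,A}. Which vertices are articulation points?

F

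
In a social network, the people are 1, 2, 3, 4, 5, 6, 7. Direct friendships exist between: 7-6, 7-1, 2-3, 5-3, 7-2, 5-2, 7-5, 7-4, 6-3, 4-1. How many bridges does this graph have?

0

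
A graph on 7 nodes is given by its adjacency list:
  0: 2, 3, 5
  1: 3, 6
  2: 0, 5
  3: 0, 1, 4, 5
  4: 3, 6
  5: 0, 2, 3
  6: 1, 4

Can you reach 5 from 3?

Yes

From 3 we can reach 0, 1, 2, 3, 4, 5, 6, which includes 5.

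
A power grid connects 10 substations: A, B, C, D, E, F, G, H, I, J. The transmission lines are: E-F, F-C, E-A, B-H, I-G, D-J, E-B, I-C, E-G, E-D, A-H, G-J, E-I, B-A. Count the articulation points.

1

Removing E increases the component count from 1 to 2, so E is a cut vertex.
By contrast removing B leaves 1 component; it is not a cut vertex. No other vertex is a cut vertex either.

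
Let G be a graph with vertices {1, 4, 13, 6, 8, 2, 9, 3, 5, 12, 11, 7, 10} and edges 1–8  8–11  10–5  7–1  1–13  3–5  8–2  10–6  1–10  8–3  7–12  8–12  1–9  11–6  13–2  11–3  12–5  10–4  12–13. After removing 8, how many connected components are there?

1

With 8 gone, the remaining components are: {1, 2, 3, 4, 5, 6, 7, 9, 10, 11, 12, 13}.
That is 1 component.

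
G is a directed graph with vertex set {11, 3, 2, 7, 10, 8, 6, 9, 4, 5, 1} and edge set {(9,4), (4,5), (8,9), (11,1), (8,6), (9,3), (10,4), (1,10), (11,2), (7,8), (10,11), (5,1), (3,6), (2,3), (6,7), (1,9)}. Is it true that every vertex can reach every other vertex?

Yes

From 1 we can reach every vertex (1, 2, 3, 4, 5, 6, 7, 8, 9, 10, 11), and every vertex can reach 1 (1, 2, 3, 4, 5, 6, 7, 8, 9, 10, 11). So the whole graph is one strongly connected component.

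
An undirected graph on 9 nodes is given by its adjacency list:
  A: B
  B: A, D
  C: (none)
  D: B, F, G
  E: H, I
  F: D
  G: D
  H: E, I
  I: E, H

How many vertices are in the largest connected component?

C is isolated — a component by itself.
Starting from E we can reach E, H, I. That is one component of size 3.
Starting from A we can reach A, B, D, F, G. That is one component of size 5.
The largest has 5 vertices.

5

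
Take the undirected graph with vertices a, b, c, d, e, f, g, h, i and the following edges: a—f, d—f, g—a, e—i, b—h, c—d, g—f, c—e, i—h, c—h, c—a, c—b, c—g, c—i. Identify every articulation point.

Removing c increases the component count from 1 to 2, so c is a cut vertex.
By contrast removing f leaves 1 component; it is not a cut vertex. No other vertex is a cut vertex either.

c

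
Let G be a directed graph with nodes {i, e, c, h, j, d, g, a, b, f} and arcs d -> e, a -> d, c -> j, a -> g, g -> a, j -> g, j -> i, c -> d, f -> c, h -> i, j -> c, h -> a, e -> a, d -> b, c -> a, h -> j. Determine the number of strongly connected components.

6

{a, d, e, g} are all mutually reachable — one SCC of size 4.
{c, j} are all mutually reachable — one SCC of size 2.
{f} is an SCC by itself.
{b} is an SCC by itself.
{h} is an SCC by itself.
(and 1 more singleton SCC)
That gives 6 strongly connected components.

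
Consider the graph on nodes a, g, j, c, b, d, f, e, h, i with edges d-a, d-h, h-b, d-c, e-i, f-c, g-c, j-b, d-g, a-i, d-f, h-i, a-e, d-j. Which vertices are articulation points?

Removing d increases the component count from 1 to 2, so d is a cut vertex.
By contrast removing g leaves 1 component; it is not a cut vertex. No other vertex is a cut vertex either.

d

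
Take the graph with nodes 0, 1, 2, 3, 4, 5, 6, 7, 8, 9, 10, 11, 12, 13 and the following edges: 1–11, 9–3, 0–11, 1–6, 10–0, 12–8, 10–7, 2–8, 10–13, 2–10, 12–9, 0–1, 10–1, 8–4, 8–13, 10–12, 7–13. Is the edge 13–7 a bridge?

No

After removing 13–7, the path 13-10-7 still connects them, so the edge is not a bridge.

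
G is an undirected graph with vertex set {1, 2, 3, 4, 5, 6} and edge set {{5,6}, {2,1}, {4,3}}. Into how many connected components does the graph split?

3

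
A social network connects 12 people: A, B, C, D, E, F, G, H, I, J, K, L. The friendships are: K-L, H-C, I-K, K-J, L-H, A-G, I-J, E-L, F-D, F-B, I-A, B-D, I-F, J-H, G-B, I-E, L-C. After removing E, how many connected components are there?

1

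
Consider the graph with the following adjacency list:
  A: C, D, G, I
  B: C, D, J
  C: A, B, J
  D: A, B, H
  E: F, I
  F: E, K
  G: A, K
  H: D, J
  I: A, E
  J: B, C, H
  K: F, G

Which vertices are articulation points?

Removing A increases the component count from 1 to 2, so A is a cut vertex.
By contrast removing C leaves 1 component; it is not a cut vertex. No other vertex is a cut vertex either.

A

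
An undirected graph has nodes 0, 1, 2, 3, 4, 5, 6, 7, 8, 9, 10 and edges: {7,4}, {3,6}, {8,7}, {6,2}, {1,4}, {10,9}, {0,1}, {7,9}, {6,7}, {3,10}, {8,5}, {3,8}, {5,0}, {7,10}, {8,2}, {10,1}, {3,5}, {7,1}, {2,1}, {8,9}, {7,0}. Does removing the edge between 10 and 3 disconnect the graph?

No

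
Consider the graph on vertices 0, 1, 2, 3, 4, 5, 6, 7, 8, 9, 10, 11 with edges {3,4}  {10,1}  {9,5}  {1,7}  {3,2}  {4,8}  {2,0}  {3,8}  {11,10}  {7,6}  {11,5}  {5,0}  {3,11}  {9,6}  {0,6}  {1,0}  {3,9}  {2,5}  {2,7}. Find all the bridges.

none

The edges on the cycle 3-4-8-3 are not bridges since each lies on that cycle.
Every edge lies on some cycle, so there are no bridges.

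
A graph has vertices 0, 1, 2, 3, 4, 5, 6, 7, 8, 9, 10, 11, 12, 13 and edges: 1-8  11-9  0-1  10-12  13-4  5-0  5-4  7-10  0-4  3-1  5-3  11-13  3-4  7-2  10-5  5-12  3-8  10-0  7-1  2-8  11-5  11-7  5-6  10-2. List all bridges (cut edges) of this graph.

11-9, 5-6

The edges on the cycle 11-7-10-2-8-3-5-11 are not bridges since each lies on that cycle.
But removing 6-5 disconnects 6 from 5; removing 11-9 disconnects 11 from 9 — these are bridges.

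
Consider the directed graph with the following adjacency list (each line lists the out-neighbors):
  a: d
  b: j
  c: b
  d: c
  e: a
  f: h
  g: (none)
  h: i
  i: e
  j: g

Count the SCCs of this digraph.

10

{h} is an SCC by itself.
{e} is an SCC by itself.
{i} is an SCC by itself.
{d} is an SCC by itself.
{b} is an SCC by itself.
(and 5 more singleton SCCs)
That gives 10 strongly connected components.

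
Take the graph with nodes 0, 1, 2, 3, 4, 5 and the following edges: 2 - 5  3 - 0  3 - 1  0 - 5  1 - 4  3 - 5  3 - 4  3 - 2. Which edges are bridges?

none

The edges on the cycle 3-1-4-3 are not bridges since each lies on that cycle.
Every edge lies on some cycle, so there are no bridges.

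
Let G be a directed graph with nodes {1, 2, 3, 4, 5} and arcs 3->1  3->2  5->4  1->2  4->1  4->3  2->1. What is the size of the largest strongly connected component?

2

{1, 2} are all mutually reachable — one SCC of size 2.
{5} is an SCC by itself.
{4} is an SCC by itself.
{3} is an SCC by itself.
The largest has 2 vertices.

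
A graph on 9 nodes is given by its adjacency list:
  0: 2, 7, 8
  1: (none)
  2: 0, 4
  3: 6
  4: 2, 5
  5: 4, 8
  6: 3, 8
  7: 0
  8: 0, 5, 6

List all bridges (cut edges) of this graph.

The edges on the cycle 2-0-8-5-4-2 are not bridges since each lies on that cycle.
But removing 8-6 disconnects 8 from 6; removing 6-3 disconnects 6 from 3; removing 0-7 disconnects 0 from 7 — these are bridges.

0-7, 3-6, 6-8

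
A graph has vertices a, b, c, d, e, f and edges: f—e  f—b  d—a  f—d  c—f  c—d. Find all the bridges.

a-d, b-f, e-f

The edges on the cycle c-f-d-c are not bridges since each lies on that cycle.
But removing d—a disconnects d from a; removing f—e disconnects f from e; removing f—b disconnects f from b — these are bridges.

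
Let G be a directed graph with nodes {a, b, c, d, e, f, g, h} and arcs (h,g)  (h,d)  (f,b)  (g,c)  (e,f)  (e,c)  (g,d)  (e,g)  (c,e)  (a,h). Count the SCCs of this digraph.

{c, e, g} are all mutually reachable — one SCC of size 3.
{d} is an SCC by itself.
{f} is an SCC by itself.
{h} is an SCC by itself.
{a} is an SCC by itself.
(and 1 more singleton SCC)
That gives 6 strongly connected components.

6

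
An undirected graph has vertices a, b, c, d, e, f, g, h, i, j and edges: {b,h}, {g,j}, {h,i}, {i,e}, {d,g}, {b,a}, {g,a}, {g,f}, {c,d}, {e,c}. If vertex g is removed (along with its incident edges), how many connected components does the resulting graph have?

With g gone, the remaining components are: {f}; {j}; {a, b, c, d, e, h, i}.
That is 3 components.

3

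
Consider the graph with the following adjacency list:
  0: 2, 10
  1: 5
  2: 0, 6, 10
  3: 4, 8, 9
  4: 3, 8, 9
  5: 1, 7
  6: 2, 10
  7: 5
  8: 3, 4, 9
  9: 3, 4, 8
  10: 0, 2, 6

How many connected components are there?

Starting from 1 we can reach 1, 5, 7. That is one component of size 3.
Starting from 0 we can reach 0, 2, 6, 10. That is one component of size 4.
Starting from 3 we can reach 3, 4, 8, 9. That is one component of size 4.
Total: 3 components.

3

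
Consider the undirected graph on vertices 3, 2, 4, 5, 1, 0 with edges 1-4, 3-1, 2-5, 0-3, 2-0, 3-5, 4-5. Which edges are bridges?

none

The edges on the cycle 2-0-3-1-4-5-2 are not bridges since each lies on that cycle.
Every edge lies on some cycle, so there are no bridges.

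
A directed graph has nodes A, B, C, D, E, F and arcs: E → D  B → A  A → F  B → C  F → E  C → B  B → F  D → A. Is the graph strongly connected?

No

There is no directed path from A to C, so the graph is not strongly connected.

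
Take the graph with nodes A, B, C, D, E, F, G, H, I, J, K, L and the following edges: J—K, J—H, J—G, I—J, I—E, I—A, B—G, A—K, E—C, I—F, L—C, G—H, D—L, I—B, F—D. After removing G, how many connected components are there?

1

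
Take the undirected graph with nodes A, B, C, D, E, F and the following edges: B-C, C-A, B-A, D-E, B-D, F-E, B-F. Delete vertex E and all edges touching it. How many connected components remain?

1

With E gone, the remaining components are: {A, B, C, D, F}.
That is 1 component.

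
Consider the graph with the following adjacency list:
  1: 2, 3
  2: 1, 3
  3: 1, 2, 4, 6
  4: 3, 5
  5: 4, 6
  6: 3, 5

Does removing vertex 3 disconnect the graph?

Yes

Deleting 3 raises the number of components from 1 to 2, so 3 is a cut vertex.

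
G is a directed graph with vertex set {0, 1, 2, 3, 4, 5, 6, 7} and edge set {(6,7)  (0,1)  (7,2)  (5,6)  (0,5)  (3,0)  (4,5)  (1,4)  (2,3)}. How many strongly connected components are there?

1

{0, 1, 2, 3, 4, 5, 6, 7} are all mutually reachable — one SCC of size 8.
That gives 1 strongly connected component.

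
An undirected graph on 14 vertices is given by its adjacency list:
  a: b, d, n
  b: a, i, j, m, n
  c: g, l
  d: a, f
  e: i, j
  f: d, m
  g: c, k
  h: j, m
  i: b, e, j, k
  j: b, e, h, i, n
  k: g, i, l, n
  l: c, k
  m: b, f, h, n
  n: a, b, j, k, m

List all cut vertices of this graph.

k

Removing k increases the component count from 1 to 2, so k is a cut vertex.
By contrast removing h leaves 1 component; it is not a cut vertex. No other vertex is a cut vertex either.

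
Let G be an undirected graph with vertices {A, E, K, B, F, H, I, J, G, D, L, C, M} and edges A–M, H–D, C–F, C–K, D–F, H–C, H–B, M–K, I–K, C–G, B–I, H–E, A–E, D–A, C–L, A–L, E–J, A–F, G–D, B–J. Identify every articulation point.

Removing K, for instance, still leaves 1 component. No single vertex removal increases the component count — the graph has no articulation points.

none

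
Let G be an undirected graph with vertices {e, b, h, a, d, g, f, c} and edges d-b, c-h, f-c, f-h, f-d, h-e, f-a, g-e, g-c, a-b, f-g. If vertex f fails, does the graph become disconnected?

Deleting f raises the number of components from 1 to 2, so f is a cut vertex.

Yes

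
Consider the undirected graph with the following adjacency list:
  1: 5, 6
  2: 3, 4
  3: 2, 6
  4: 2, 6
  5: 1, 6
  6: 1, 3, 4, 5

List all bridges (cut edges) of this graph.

none

The edges on the cycle 6-5-1-6 are not bridges since each lies on that cycle.
Every edge lies on some cycle, so there are no bridges.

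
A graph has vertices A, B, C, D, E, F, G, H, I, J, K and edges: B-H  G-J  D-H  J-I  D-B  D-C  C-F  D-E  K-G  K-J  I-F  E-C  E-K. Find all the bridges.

The edges on the cycle D-B-H-D are not bridges since each lies on that cycle.
Every edge lies on some cycle, so there are no bridges.

none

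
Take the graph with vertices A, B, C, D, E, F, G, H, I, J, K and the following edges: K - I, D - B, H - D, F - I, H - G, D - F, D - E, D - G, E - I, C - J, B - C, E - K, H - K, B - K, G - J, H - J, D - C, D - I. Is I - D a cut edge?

After removing I - D, the path I-E-D still connects them, so the edge is not a bridge.

No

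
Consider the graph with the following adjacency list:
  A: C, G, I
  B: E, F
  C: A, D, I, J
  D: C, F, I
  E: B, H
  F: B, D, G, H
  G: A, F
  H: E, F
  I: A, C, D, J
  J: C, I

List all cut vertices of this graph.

F

Removing F increases the component count from 1 to 2, so F is a cut vertex.
By contrast removing J leaves 1 component; it is not a cut vertex. No other vertex is a cut vertex either.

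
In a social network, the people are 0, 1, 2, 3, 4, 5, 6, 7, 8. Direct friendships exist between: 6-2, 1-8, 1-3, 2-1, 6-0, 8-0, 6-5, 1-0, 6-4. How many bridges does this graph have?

3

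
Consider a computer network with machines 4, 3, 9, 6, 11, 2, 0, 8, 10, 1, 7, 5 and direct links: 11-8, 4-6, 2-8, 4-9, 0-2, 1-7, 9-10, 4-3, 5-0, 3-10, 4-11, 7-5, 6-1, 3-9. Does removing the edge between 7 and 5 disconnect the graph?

No

After removing 7-5, the path 7-1-6-4-11-8-2-0-5 still connects them, so the edge is not a bridge.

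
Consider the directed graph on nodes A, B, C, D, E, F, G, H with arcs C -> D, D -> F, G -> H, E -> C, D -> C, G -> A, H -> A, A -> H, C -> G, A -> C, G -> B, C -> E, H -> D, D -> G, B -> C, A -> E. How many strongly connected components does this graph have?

2

{A, B, C, D, E, G, H} are all mutually reachable — one SCC of size 7.
{F} is an SCC by itself.
That gives 2 strongly connected components.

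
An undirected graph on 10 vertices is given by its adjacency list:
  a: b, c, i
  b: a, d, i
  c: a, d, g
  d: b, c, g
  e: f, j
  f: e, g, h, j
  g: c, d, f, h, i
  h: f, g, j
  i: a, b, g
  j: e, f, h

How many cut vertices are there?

Removing g increases the component count from 1 to 2, so g is a cut vertex.
By contrast removing b leaves 1 component; it is not a cut vertex. No other vertex is a cut vertex either.

1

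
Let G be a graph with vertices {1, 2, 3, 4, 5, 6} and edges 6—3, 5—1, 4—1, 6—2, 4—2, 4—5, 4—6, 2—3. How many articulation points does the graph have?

1

Removing 4 increases the component count from 1 to 2, so 4 is a cut vertex.
By contrast removing 6 leaves 1 component; it is not a cut vertex. No other vertex is a cut vertex either.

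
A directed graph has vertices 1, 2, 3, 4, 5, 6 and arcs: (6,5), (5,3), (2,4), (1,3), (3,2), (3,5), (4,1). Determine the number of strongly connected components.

2

{1, 2, 3, 4, 5} are all mutually reachable — one SCC of size 5.
{6} is an SCC by itself.
That gives 2 strongly connected components.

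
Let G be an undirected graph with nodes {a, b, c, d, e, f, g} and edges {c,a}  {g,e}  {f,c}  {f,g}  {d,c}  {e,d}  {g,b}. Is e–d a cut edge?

After removing e–d, the path e-g-f-c-d still connects them, so the edge is not a bridge.

No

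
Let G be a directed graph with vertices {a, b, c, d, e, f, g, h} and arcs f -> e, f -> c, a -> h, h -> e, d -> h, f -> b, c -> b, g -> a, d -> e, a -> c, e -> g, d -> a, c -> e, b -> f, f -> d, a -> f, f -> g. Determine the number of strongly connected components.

{a, b, c, d, e, f, g, h} are all mutually reachable — one SCC of size 8.
That gives 1 strongly connected component.

1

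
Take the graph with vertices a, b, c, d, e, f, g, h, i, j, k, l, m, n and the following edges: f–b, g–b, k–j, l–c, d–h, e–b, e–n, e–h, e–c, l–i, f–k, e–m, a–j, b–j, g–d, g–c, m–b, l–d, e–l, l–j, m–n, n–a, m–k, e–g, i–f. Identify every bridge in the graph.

none

The edges on the cycle e-g-b-m-e are not bridges since each lies on that cycle.
Every edge lies on some cycle, so there are no bridges.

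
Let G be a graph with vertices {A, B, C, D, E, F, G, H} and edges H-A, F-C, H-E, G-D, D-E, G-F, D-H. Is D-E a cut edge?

After removing D-E, the path D-H-E still connects them, so the edge is not a bridge.

No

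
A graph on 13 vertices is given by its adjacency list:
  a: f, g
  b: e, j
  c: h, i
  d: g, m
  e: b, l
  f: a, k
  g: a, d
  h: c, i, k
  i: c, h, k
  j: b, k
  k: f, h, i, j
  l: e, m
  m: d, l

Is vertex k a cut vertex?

Yes

Deleting k raises the number of components from 1 to 2, so k is a cut vertex.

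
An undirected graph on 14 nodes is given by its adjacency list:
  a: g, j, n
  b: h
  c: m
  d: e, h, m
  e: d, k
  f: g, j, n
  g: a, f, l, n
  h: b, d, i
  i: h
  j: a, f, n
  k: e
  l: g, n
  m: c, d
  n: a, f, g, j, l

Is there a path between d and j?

No

The component containing d is {b, c, d, e, h, i, k, m}, and j is not in it.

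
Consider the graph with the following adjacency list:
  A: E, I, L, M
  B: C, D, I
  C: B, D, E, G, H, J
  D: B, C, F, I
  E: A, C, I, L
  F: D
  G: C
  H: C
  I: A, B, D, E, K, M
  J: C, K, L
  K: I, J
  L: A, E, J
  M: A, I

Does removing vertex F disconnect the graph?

Deleting F leaves 1 component (was 1), so F is not a cut vertex.

No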